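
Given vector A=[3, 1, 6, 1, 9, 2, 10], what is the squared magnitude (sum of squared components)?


|A|^2 = sum of squared components
A[0]^2 = 3^2 = 9
A[1]^2 = 1^2 = 1
A[2]^2 = 6^2 = 36
A[3]^2 = 1^2 = 1
A[4]^2 = 9^2 = 81
A[5]^2 = 2^2 = 4
A[6]^2 = 10^2 = 100
Sum = 9 + 1 + 36 + 1 + 81 + 4 + 100 = 232

232


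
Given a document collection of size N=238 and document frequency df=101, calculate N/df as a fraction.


IDF ratio = N / df
= 238 / 101
= 238/101

238/101


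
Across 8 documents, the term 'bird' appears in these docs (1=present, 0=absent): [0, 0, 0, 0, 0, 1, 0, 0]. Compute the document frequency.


Checking each document for 'bird':
Doc 1: absent
Doc 2: absent
Doc 3: absent
Doc 4: absent
Doc 5: absent
Doc 6: present
Doc 7: absent
Doc 8: absent
df = sum of presences = 0 + 0 + 0 + 0 + 0 + 1 + 0 + 0 = 1

1


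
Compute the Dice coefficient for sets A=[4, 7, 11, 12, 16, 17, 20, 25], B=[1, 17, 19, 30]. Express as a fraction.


A intersect B = [17]
|A intersect B| = 1
|A| = 8, |B| = 4
Dice = 2*1 / (8+4)
= 2 / 12 = 1/6

1/6


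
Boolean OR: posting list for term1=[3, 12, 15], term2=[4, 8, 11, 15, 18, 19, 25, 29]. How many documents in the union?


Boolean OR: find union of posting lists
term1 docs: [3, 12, 15]
term2 docs: [4, 8, 11, 15, 18, 19, 25, 29]
Union: [3, 4, 8, 11, 12, 15, 18, 19, 25, 29]
|union| = 10

10


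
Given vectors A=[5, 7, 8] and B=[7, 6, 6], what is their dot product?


Dot product = sum of element-wise products
A[0]*B[0] = 5*7 = 35
A[1]*B[1] = 7*6 = 42
A[2]*B[2] = 8*6 = 48
Sum = 35 + 42 + 48 = 125

125


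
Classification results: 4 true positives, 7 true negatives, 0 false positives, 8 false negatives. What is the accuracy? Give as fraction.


Accuracy = (TP + TN) / (TP + TN + FP + FN)
TP + TN = 4 + 7 = 11
Total = 4 + 7 + 0 + 8 = 19
Accuracy = 11 / 19 = 11/19

11/19


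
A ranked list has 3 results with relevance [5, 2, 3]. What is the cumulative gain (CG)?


Cumulative Gain = sum of relevance scores
Position 1: rel=5, running sum=5
Position 2: rel=2, running sum=7
Position 3: rel=3, running sum=10
CG = 10

10


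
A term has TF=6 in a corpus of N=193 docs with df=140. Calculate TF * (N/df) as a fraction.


TF * (N/df)
= 6 * (193/140)
= 6 * 193/140
= 579/70

579/70


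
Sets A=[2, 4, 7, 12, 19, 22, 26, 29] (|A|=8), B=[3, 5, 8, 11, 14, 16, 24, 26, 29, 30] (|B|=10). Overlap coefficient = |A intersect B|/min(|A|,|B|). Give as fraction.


A intersect B = [26, 29]
|A intersect B| = 2
min(|A|, |B|) = min(8, 10) = 8
Overlap = 2 / 8 = 1/4

1/4


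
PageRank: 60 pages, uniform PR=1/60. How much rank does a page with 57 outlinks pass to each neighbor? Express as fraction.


Initial PR = 1/60 = 1/60
Outlinks = 57
Contribution per link = PR / outlinks
= 1/60 / 57
= 1/3420

1/3420


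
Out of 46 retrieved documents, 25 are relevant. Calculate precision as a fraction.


Precision = relevant_retrieved / total_retrieved
= 25 / 46
= 25 / (25 + 21)
= 25/46

25/46


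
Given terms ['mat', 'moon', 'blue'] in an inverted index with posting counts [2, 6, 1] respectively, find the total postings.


Summing posting list sizes:
'mat': 2 postings
'moon': 6 postings
'blue': 1 postings
Total = 2 + 6 + 1 = 9

9


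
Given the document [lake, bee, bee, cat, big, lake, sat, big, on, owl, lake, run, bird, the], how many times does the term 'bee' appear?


Document has 14 words
Scanning for 'bee':
Found at positions: [1, 2]
Count = 2

2


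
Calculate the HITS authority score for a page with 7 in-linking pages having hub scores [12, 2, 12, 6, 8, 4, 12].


Authority = sum of hub scores of in-linkers
In-link 1: hub score = 12
In-link 2: hub score = 2
In-link 3: hub score = 12
In-link 4: hub score = 6
In-link 5: hub score = 8
In-link 6: hub score = 4
In-link 7: hub score = 12
Authority = 12 + 2 + 12 + 6 + 8 + 4 + 12 = 56

56


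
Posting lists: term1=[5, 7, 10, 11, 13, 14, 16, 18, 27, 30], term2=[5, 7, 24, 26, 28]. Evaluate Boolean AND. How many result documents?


Boolean AND: find intersection of posting lists
term1 docs: [5, 7, 10, 11, 13, 14, 16, 18, 27, 30]
term2 docs: [5, 7, 24, 26, 28]
Intersection: [5, 7]
|intersection| = 2

2


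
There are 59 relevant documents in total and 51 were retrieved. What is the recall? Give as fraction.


Recall = retrieved_relevant / total_relevant
= 51 / 59
= 51 / (51 + 8)
= 51/59

51/59


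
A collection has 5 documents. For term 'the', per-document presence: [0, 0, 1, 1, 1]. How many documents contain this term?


Checking each document for 'the':
Doc 1: absent
Doc 2: absent
Doc 3: present
Doc 4: present
Doc 5: present
df = sum of presences = 0 + 0 + 1 + 1 + 1 = 3

3


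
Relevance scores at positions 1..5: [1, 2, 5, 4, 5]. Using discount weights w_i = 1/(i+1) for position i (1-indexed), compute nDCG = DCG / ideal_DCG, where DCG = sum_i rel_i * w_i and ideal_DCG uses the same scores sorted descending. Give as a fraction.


Position discount weights w_i = 1/(i+1) for i=1..5:
Weights = [1/2, 1/3, 1/4, 1/5, 1/6]
Actual relevance: [1, 2, 5, 4, 5]
DCG = 1/2 + 2/3 + 5/4 + 4/5 + 5/6 = 81/20
Ideal relevance (sorted desc): [5, 5, 4, 2, 1]
Ideal DCG = 5/2 + 5/3 + 4/4 + 2/5 + 1/6 = 86/15
nDCG = DCG / ideal_DCG = 81/20 / 86/15 = 243/344

243/344


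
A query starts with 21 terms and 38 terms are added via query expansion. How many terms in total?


Original terms: 21
Expansion terms: 38
Total = 21 + 38 = 59

59


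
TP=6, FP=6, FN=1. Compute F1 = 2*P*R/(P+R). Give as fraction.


F1 = 2 * P * R / (P + R)
P = TP/(TP+FP) = 6/12 = 1/2
R = TP/(TP+FN) = 6/7 = 6/7
2 * P * R = 2 * 1/2 * 6/7 = 6/7
P + R = 1/2 + 6/7 = 19/14
F1 = 6/7 / 19/14 = 12/19

12/19


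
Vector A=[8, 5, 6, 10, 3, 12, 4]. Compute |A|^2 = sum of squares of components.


|A|^2 = sum of squared components
A[0]^2 = 8^2 = 64
A[1]^2 = 5^2 = 25
A[2]^2 = 6^2 = 36
A[3]^2 = 10^2 = 100
A[4]^2 = 3^2 = 9
A[5]^2 = 12^2 = 144
A[6]^2 = 4^2 = 16
Sum = 64 + 25 + 36 + 100 + 9 + 144 + 16 = 394

394


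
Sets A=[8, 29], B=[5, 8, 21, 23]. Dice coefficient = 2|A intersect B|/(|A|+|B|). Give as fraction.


A intersect B = [8]
|A intersect B| = 1
|A| = 2, |B| = 4
Dice = 2*1 / (2+4)
= 2 / 6 = 1/3

1/3


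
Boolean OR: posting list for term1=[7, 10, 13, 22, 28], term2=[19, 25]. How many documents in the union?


Boolean OR: find union of posting lists
term1 docs: [7, 10, 13, 22, 28]
term2 docs: [19, 25]
Union: [7, 10, 13, 19, 22, 25, 28]
|union| = 7

7


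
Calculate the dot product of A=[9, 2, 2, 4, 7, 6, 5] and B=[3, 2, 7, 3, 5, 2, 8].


Dot product = sum of element-wise products
A[0]*B[0] = 9*3 = 27
A[1]*B[1] = 2*2 = 4
A[2]*B[2] = 2*7 = 14
A[3]*B[3] = 4*3 = 12
A[4]*B[4] = 7*5 = 35
A[5]*B[5] = 6*2 = 12
A[6]*B[6] = 5*8 = 40
Sum = 27 + 4 + 14 + 12 + 35 + 12 + 40 = 144

144


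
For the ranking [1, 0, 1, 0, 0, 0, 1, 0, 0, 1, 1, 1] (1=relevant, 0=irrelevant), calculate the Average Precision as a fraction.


Computing P@k for each relevant position:
Position 1: relevant, P@1 = 1/1 = 1
Position 2: not relevant
Position 3: relevant, P@3 = 2/3 = 2/3
Position 4: not relevant
Position 5: not relevant
Position 6: not relevant
Position 7: relevant, P@7 = 3/7 = 3/7
Position 8: not relevant
Position 9: not relevant
Position 10: relevant, P@10 = 4/10 = 2/5
Position 11: relevant, P@11 = 5/11 = 5/11
Position 12: relevant, P@12 = 6/12 = 1/2
Sum of P@k = 1 + 2/3 + 3/7 + 2/5 + 5/11 + 1/2 = 7969/2310
AP = 7969/2310 / 6 = 7969/13860

7969/13860


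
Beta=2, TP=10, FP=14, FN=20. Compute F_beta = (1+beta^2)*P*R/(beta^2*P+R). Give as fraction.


P = TP/(TP+FP) = 10/24 = 5/12
R = TP/(TP+FN) = 10/30 = 1/3
beta^2 = 2^2 = 4
(1 + beta^2) = 5
Numerator = (1+beta^2)*P*R = 25/36
Denominator = beta^2*P + R = 5/3 + 1/3 = 2
F_beta = 25/72

25/72


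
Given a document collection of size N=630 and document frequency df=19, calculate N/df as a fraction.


IDF ratio = N / df
= 630 / 19
= 630/19

630/19


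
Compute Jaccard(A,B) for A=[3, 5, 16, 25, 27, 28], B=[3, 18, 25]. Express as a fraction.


A intersect B = [3, 25]
|A intersect B| = 2
A union B = [3, 5, 16, 18, 25, 27, 28]
|A union B| = 7
Jaccard = 2/7 = 2/7

2/7


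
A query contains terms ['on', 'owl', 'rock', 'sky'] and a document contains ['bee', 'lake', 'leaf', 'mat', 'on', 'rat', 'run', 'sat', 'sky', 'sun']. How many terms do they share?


Query terms: ['on', 'owl', 'rock', 'sky']
Document terms: ['bee', 'lake', 'leaf', 'mat', 'on', 'rat', 'run', 'sat', 'sky', 'sun']
Common terms: ['on', 'sky']
Overlap count = 2

2


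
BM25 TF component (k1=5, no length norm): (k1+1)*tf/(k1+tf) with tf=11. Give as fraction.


BM25 TF component = (k1+1)*tf / (k1+tf)
k1 = 5, tf = 11
Numerator = (5+1)*11 = 66
Denominator = 5 + 11 = 16
= 66/16 = 33/8

33/8


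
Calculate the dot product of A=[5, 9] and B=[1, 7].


Dot product = sum of element-wise products
A[0]*B[0] = 5*1 = 5
A[1]*B[1] = 9*7 = 63
Sum = 5 + 63 = 68

68


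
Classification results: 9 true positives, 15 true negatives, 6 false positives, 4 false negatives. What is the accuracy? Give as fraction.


Accuracy = (TP + TN) / (TP + TN + FP + FN)
TP + TN = 9 + 15 = 24
Total = 9 + 15 + 6 + 4 = 34
Accuracy = 24 / 34 = 12/17

12/17


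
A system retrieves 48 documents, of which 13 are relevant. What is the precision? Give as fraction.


Precision = relevant_retrieved / total_retrieved
= 13 / 48
= 13 / (13 + 35)
= 13/48

13/48


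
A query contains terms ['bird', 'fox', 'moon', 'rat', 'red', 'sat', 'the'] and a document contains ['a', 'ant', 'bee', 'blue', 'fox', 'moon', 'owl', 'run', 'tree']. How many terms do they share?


Query terms: ['bird', 'fox', 'moon', 'rat', 'red', 'sat', 'the']
Document terms: ['a', 'ant', 'bee', 'blue', 'fox', 'moon', 'owl', 'run', 'tree']
Common terms: ['fox', 'moon']
Overlap count = 2

2


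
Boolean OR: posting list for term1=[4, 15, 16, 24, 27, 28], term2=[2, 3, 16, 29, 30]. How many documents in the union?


Boolean OR: find union of posting lists
term1 docs: [4, 15, 16, 24, 27, 28]
term2 docs: [2, 3, 16, 29, 30]
Union: [2, 3, 4, 15, 16, 24, 27, 28, 29, 30]
|union| = 10

10


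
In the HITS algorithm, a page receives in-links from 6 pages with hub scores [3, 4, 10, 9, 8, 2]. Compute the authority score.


Authority = sum of hub scores of in-linkers
In-link 1: hub score = 3
In-link 2: hub score = 4
In-link 3: hub score = 10
In-link 4: hub score = 9
In-link 5: hub score = 8
In-link 6: hub score = 2
Authority = 3 + 4 + 10 + 9 + 8 + 2 = 36

36


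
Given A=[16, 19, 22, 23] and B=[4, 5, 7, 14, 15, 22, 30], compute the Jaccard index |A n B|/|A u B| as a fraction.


A intersect B = [22]
|A intersect B| = 1
A union B = [4, 5, 7, 14, 15, 16, 19, 22, 23, 30]
|A union B| = 10
Jaccard = 1/10 = 1/10

1/10


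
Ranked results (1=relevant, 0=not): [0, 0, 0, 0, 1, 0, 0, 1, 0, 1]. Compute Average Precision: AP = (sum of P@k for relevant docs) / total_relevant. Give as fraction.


Computing P@k for each relevant position:
Position 1: not relevant
Position 2: not relevant
Position 3: not relevant
Position 4: not relevant
Position 5: relevant, P@5 = 1/5 = 1/5
Position 6: not relevant
Position 7: not relevant
Position 8: relevant, P@8 = 2/8 = 1/4
Position 9: not relevant
Position 10: relevant, P@10 = 3/10 = 3/10
Sum of P@k = 1/5 + 1/4 + 3/10 = 3/4
AP = 3/4 / 3 = 1/4

1/4


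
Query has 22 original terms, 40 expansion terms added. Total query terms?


Original terms: 22
Expansion terms: 40
Total = 22 + 40 = 62

62


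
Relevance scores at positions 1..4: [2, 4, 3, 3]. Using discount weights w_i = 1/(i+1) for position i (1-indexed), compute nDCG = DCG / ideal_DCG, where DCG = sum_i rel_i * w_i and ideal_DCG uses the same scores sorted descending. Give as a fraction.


Position discount weights w_i = 1/(i+1) for i=1..4:
Weights = [1/2, 1/3, 1/4, 1/5]
Actual relevance: [2, 4, 3, 3]
DCG = 2/2 + 4/3 + 3/4 + 3/5 = 221/60
Ideal relevance (sorted desc): [4, 3, 3, 2]
Ideal DCG = 4/2 + 3/3 + 3/4 + 2/5 = 83/20
nDCG = DCG / ideal_DCG = 221/60 / 83/20 = 221/249

221/249


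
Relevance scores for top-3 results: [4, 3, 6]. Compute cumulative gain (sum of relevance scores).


Cumulative Gain = sum of relevance scores
Position 1: rel=4, running sum=4
Position 2: rel=3, running sum=7
Position 3: rel=6, running sum=13
CG = 13

13


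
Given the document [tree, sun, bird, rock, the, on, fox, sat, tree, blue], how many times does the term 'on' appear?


Document has 10 words
Scanning for 'on':
Found at positions: [5]
Count = 1

1


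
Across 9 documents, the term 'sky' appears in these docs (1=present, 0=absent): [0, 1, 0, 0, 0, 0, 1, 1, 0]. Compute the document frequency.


Checking each document for 'sky':
Doc 1: absent
Doc 2: present
Doc 3: absent
Doc 4: absent
Doc 5: absent
Doc 6: absent
Doc 7: present
Doc 8: present
Doc 9: absent
df = sum of presences = 0 + 1 + 0 + 0 + 0 + 0 + 1 + 1 + 0 = 3

3


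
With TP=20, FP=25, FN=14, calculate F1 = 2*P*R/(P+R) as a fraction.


F1 = 2 * P * R / (P + R)
P = TP/(TP+FP) = 20/45 = 4/9
R = TP/(TP+FN) = 20/34 = 10/17
2 * P * R = 2 * 4/9 * 10/17 = 80/153
P + R = 4/9 + 10/17 = 158/153
F1 = 80/153 / 158/153 = 40/79

40/79


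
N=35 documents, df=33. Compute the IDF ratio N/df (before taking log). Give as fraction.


IDF ratio = N / df
= 35 / 33
= 35/33

35/33


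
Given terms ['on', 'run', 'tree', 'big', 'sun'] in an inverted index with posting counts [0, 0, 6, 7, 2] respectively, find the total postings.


Summing posting list sizes:
'on': 0 postings
'run': 0 postings
'tree': 6 postings
'big': 7 postings
'sun': 2 postings
Total = 0 + 0 + 6 + 7 + 2 = 15

15


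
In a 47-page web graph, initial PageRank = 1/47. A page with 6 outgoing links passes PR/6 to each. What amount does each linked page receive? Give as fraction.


Initial PR = 1/47 = 1/47
Outlinks = 6
Contribution per link = PR / outlinks
= 1/47 / 6
= 1/282

1/282


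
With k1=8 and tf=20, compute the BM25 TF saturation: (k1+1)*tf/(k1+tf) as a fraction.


BM25 TF component = (k1+1)*tf / (k1+tf)
k1 = 8, tf = 20
Numerator = (8+1)*20 = 180
Denominator = 8 + 20 = 28
= 180/28 = 45/7

45/7


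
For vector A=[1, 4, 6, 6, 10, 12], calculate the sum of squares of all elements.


|A|^2 = sum of squared components
A[0]^2 = 1^2 = 1
A[1]^2 = 4^2 = 16
A[2]^2 = 6^2 = 36
A[3]^2 = 6^2 = 36
A[4]^2 = 10^2 = 100
A[5]^2 = 12^2 = 144
Sum = 1 + 16 + 36 + 36 + 100 + 144 = 333

333


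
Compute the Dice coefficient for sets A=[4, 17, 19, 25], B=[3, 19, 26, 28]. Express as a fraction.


A intersect B = [19]
|A intersect B| = 1
|A| = 4, |B| = 4
Dice = 2*1 / (4+4)
= 2 / 8 = 1/4

1/4


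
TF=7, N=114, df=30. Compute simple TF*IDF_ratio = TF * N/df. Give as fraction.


TF * (N/df)
= 7 * (114/30)
= 7 * 19/5
= 133/5

133/5


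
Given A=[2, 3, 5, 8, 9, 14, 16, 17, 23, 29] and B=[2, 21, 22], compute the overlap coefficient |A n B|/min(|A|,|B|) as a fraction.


A intersect B = [2]
|A intersect B| = 1
min(|A|, |B|) = min(10, 3) = 3
Overlap = 1 / 3 = 1/3

1/3


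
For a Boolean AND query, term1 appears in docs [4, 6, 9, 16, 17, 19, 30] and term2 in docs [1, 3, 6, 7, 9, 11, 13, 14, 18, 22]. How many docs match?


Boolean AND: find intersection of posting lists
term1 docs: [4, 6, 9, 16, 17, 19, 30]
term2 docs: [1, 3, 6, 7, 9, 11, 13, 14, 18, 22]
Intersection: [6, 9]
|intersection| = 2

2


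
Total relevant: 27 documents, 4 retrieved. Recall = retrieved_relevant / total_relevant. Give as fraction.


Recall = retrieved_relevant / total_relevant
= 4 / 27
= 4 / (4 + 23)
= 4/27

4/27


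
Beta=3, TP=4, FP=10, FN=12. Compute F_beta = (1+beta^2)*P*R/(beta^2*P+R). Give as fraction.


P = TP/(TP+FP) = 4/14 = 2/7
R = TP/(TP+FN) = 4/16 = 1/4
beta^2 = 3^2 = 9
(1 + beta^2) = 10
Numerator = (1+beta^2)*P*R = 5/7
Denominator = beta^2*P + R = 18/7 + 1/4 = 79/28
F_beta = 20/79

20/79


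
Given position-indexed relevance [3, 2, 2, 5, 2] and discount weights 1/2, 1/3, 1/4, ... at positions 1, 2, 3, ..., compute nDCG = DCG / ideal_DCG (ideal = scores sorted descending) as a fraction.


Position discount weights w_i = 1/(i+1) for i=1..5:
Weights = [1/2, 1/3, 1/4, 1/5, 1/6]
Actual relevance: [3, 2, 2, 5, 2]
DCG = 3/2 + 2/3 + 2/4 + 5/5 + 2/6 = 4
Ideal relevance (sorted desc): [5, 3, 2, 2, 2]
Ideal DCG = 5/2 + 3/3 + 2/4 + 2/5 + 2/6 = 71/15
nDCG = DCG / ideal_DCG = 4 / 71/15 = 60/71

60/71


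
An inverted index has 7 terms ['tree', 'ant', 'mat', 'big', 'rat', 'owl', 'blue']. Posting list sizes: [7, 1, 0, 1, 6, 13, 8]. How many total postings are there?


Summing posting list sizes:
'tree': 7 postings
'ant': 1 postings
'mat': 0 postings
'big': 1 postings
'rat': 6 postings
'owl': 13 postings
'blue': 8 postings
Total = 7 + 1 + 0 + 1 + 6 + 13 + 8 = 36

36


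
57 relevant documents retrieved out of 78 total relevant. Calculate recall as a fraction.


Recall = retrieved_relevant / total_relevant
= 57 / 78
= 57 / (57 + 21)
= 19/26

19/26


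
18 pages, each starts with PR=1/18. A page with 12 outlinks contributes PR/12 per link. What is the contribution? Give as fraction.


Initial PR = 1/18 = 1/18
Outlinks = 12
Contribution per link = PR / outlinks
= 1/18 / 12
= 1/216

1/216


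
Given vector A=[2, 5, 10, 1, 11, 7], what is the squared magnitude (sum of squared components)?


|A|^2 = sum of squared components
A[0]^2 = 2^2 = 4
A[1]^2 = 5^2 = 25
A[2]^2 = 10^2 = 100
A[3]^2 = 1^2 = 1
A[4]^2 = 11^2 = 121
A[5]^2 = 7^2 = 49
Sum = 4 + 25 + 100 + 1 + 121 + 49 = 300

300


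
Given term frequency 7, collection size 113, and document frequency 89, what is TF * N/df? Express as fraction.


TF * (N/df)
= 7 * (113/89)
= 7 * 113/89
= 791/89

791/89


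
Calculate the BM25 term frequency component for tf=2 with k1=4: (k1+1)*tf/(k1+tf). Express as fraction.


BM25 TF component = (k1+1)*tf / (k1+tf)
k1 = 4, tf = 2
Numerator = (4+1)*2 = 10
Denominator = 4 + 2 = 6
= 10/6 = 5/3

5/3


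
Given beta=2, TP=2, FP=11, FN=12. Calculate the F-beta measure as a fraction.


P = TP/(TP+FP) = 2/13 = 2/13
R = TP/(TP+FN) = 2/14 = 1/7
beta^2 = 2^2 = 4
(1 + beta^2) = 5
Numerator = (1+beta^2)*P*R = 10/91
Denominator = beta^2*P + R = 8/13 + 1/7 = 69/91
F_beta = 10/69

10/69


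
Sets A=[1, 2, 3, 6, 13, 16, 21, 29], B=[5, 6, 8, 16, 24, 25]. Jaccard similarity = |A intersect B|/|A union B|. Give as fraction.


A intersect B = [6, 16]
|A intersect B| = 2
A union B = [1, 2, 3, 5, 6, 8, 13, 16, 21, 24, 25, 29]
|A union B| = 12
Jaccard = 2/12 = 1/6

1/6


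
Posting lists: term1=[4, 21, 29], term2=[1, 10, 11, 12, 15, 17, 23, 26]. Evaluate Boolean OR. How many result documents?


Boolean OR: find union of posting lists
term1 docs: [4, 21, 29]
term2 docs: [1, 10, 11, 12, 15, 17, 23, 26]
Union: [1, 4, 10, 11, 12, 15, 17, 21, 23, 26, 29]
|union| = 11

11


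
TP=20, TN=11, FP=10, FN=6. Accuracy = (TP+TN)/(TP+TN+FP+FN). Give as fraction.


Accuracy = (TP + TN) / (TP + TN + FP + FN)
TP + TN = 20 + 11 = 31
Total = 20 + 11 + 10 + 6 = 47
Accuracy = 31 / 47 = 31/47

31/47


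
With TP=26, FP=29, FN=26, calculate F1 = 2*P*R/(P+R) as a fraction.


F1 = 2 * P * R / (P + R)
P = TP/(TP+FP) = 26/55 = 26/55
R = TP/(TP+FN) = 26/52 = 1/2
2 * P * R = 2 * 26/55 * 1/2 = 26/55
P + R = 26/55 + 1/2 = 107/110
F1 = 26/55 / 107/110 = 52/107

52/107


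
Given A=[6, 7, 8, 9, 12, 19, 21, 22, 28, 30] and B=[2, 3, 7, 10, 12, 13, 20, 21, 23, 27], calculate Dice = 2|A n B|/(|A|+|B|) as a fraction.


A intersect B = [7, 12, 21]
|A intersect B| = 3
|A| = 10, |B| = 10
Dice = 2*3 / (10+10)
= 6 / 20 = 3/10

3/10


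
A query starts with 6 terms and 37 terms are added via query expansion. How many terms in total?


Original terms: 6
Expansion terms: 37
Total = 6 + 37 = 43

43


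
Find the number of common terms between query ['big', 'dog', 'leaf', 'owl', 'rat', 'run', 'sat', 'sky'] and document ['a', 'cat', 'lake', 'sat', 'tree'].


Query terms: ['big', 'dog', 'leaf', 'owl', 'rat', 'run', 'sat', 'sky']
Document terms: ['a', 'cat', 'lake', 'sat', 'tree']
Common terms: ['sat']
Overlap count = 1

1


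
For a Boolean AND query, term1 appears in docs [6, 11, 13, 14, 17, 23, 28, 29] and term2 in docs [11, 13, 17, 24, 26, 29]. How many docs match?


Boolean AND: find intersection of posting lists
term1 docs: [6, 11, 13, 14, 17, 23, 28, 29]
term2 docs: [11, 13, 17, 24, 26, 29]
Intersection: [11, 13, 17, 29]
|intersection| = 4

4


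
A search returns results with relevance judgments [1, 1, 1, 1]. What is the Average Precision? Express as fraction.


Computing P@k for each relevant position:
Position 1: relevant, P@1 = 1/1 = 1
Position 2: relevant, P@2 = 2/2 = 1
Position 3: relevant, P@3 = 3/3 = 1
Position 4: relevant, P@4 = 4/4 = 1
Sum of P@k = 1 + 1 + 1 + 1 = 4
AP = 4 / 4 = 1

1


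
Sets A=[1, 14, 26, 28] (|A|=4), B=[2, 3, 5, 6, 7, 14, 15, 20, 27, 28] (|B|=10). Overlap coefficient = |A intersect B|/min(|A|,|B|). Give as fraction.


A intersect B = [14, 28]
|A intersect B| = 2
min(|A|, |B|) = min(4, 10) = 4
Overlap = 2 / 4 = 1/2

1/2


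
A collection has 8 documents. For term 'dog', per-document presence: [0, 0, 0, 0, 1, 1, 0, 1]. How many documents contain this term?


Checking each document for 'dog':
Doc 1: absent
Doc 2: absent
Doc 3: absent
Doc 4: absent
Doc 5: present
Doc 6: present
Doc 7: absent
Doc 8: present
df = sum of presences = 0 + 0 + 0 + 0 + 1 + 1 + 0 + 1 = 3

3


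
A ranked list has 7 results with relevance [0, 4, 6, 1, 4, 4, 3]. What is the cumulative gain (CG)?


Cumulative Gain = sum of relevance scores
Position 1: rel=0, running sum=0
Position 2: rel=4, running sum=4
Position 3: rel=6, running sum=10
Position 4: rel=1, running sum=11
Position 5: rel=4, running sum=15
Position 6: rel=4, running sum=19
Position 7: rel=3, running sum=22
CG = 22

22


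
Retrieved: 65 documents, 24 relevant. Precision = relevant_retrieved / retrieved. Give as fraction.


Precision = relevant_retrieved / total_retrieved
= 24 / 65
= 24 / (24 + 41)
= 24/65

24/65


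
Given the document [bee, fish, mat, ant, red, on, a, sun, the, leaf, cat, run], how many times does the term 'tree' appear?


Document has 12 words
Scanning for 'tree':
Term not found in document
Count = 0

0


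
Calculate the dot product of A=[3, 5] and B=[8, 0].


Dot product = sum of element-wise products
A[0]*B[0] = 3*8 = 24
A[1]*B[1] = 5*0 = 0
Sum = 24 + 0 = 24

24


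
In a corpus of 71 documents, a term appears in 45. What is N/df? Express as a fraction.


IDF ratio = N / df
= 71 / 45
= 71/45

71/45


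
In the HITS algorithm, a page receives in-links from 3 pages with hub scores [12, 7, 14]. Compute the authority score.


Authority = sum of hub scores of in-linkers
In-link 1: hub score = 12
In-link 2: hub score = 7
In-link 3: hub score = 14
Authority = 12 + 7 + 14 = 33

33


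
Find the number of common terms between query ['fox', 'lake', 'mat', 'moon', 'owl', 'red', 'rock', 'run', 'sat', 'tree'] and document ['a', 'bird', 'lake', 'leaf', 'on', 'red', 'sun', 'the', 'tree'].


Query terms: ['fox', 'lake', 'mat', 'moon', 'owl', 'red', 'rock', 'run', 'sat', 'tree']
Document terms: ['a', 'bird', 'lake', 'leaf', 'on', 'red', 'sun', 'the', 'tree']
Common terms: ['lake', 'red', 'tree']
Overlap count = 3

3


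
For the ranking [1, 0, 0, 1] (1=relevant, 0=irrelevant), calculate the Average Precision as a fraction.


Computing P@k for each relevant position:
Position 1: relevant, P@1 = 1/1 = 1
Position 2: not relevant
Position 3: not relevant
Position 4: relevant, P@4 = 2/4 = 1/2
Sum of P@k = 1 + 1/2 = 3/2
AP = 3/2 / 2 = 3/4

3/4


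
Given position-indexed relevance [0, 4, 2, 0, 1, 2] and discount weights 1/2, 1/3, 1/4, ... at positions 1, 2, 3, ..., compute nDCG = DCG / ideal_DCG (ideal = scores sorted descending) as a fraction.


Position discount weights w_i = 1/(i+1) for i=1..6:
Weights = [1/2, 1/3, 1/4, 1/5, 1/6, 1/7]
Actual relevance: [0, 4, 2, 0, 1, 2]
DCG = 0/2 + 4/3 + 2/4 + 0/5 + 1/6 + 2/7 = 16/7
Ideal relevance (sorted desc): [4, 2, 2, 1, 0, 0]
Ideal DCG = 4/2 + 2/3 + 2/4 + 1/5 + 0/6 + 0/7 = 101/30
nDCG = DCG / ideal_DCG = 16/7 / 101/30 = 480/707

480/707


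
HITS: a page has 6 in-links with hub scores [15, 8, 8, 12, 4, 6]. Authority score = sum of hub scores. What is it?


Authority = sum of hub scores of in-linkers
In-link 1: hub score = 15
In-link 2: hub score = 8
In-link 3: hub score = 8
In-link 4: hub score = 12
In-link 5: hub score = 4
In-link 6: hub score = 6
Authority = 15 + 8 + 8 + 12 + 4 + 6 = 53

53


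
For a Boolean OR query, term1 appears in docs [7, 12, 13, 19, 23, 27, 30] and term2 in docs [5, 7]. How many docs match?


Boolean OR: find union of posting lists
term1 docs: [7, 12, 13, 19, 23, 27, 30]
term2 docs: [5, 7]
Union: [5, 7, 12, 13, 19, 23, 27, 30]
|union| = 8

8


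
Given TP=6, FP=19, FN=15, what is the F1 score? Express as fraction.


F1 = 2 * P * R / (P + R)
P = TP/(TP+FP) = 6/25 = 6/25
R = TP/(TP+FN) = 6/21 = 2/7
2 * P * R = 2 * 6/25 * 2/7 = 24/175
P + R = 6/25 + 2/7 = 92/175
F1 = 24/175 / 92/175 = 6/23

6/23


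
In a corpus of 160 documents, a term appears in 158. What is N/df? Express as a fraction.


IDF ratio = N / df
= 160 / 158
= 80/79

80/79


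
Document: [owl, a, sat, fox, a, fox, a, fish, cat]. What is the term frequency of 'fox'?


Document has 9 words
Scanning for 'fox':
Found at positions: [3, 5]
Count = 2

2


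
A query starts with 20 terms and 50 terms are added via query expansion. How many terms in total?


Original terms: 20
Expansion terms: 50
Total = 20 + 50 = 70

70


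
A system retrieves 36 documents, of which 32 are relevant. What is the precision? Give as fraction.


Precision = relevant_retrieved / total_retrieved
= 32 / 36
= 32 / (32 + 4)
= 8/9

8/9


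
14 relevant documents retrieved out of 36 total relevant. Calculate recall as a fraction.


Recall = retrieved_relevant / total_relevant
= 14 / 36
= 14 / (14 + 22)
= 7/18

7/18


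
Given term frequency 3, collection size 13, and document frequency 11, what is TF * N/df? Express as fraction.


TF * (N/df)
= 3 * (13/11)
= 3 * 13/11
= 39/11

39/11


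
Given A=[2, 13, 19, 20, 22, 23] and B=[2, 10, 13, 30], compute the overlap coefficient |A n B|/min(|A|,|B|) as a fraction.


A intersect B = [2, 13]
|A intersect B| = 2
min(|A|, |B|) = min(6, 4) = 4
Overlap = 2 / 4 = 1/2

1/2


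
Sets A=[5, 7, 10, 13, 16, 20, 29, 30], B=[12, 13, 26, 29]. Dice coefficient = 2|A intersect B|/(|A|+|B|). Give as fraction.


A intersect B = [13, 29]
|A intersect B| = 2
|A| = 8, |B| = 4
Dice = 2*2 / (8+4)
= 4 / 12 = 1/3

1/3


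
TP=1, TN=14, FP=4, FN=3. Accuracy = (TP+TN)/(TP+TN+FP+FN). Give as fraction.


Accuracy = (TP + TN) / (TP + TN + FP + FN)
TP + TN = 1 + 14 = 15
Total = 1 + 14 + 4 + 3 = 22
Accuracy = 15 / 22 = 15/22

15/22


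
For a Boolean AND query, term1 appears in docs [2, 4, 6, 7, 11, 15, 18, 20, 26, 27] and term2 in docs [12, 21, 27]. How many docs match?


Boolean AND: find intersection of posting lists
term1 docs: [2, 4, 6, 7, 11, 15, 18, 20, 26, 27]
term2 docs: [12, 21, 27]
Intersection: [27]
|intersection| = 1

1


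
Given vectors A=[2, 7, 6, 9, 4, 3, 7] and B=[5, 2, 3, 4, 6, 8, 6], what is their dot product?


Dot product = sum of element-wise products
A[0]*B[0] = 2*5 = 10
A[1]*B[1] = 7*2 = 14
A[2]*B[2] = 6*3 = 18
A[3]*B[3] = 9*4 = 36
A[4]*B[4] = 4*6 = 24
A[5]*B[5] = 3*8 = 24
A[6]*B[6] = 7*6 = 42
Sum = 10 + 14 + 18 + 36 + 24 + 24 + 42 = 168

168


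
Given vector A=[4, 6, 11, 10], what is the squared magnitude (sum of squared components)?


|A|^2 = sum of squared components
A[0]^2 = 4^2 = 16
A[1]^2 = 6^2 = 36
A[2]^2 = 11^2 = 121
A[3]^2 = 10^2 = 100
Sum = 16 + 36 + 121 + 100 = 273

273


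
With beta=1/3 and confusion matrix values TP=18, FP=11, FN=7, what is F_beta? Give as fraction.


P = TP/(TP+FP) = 18/29 = 18/29
R = TP/(TP+FN) = 18/25 = 18/25
beta^2 = 1/3^2 = 1/9
(1 + beta^2) = 10/9
Numerator = (1+beta^2)*P*R = 72/145
Denominator = beta^2*P + R = 2/29 + 18/25 = 572/725
F_beta = 90/143

90/143


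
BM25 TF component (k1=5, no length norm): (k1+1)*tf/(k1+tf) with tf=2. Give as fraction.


BM25 TF component = (k1+1)*tf / (k1+tf)
k1 = 5, tf = 2
Numerator = (5+1)*2 = 12
Denominator = 5 + 2 = 7
= 12/7 = 12/7

12/7


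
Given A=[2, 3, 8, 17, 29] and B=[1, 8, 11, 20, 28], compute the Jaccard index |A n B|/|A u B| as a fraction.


A intersect B = [8]
|A intersect B| = 1
A union B = [1, 2, 3, 8, 11, 17, 20, 28, 29]
|A union B| = 9
Jaccard = 1/9 = 1/9

1/9


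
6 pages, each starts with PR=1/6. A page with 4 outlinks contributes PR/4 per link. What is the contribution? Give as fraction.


Initial PR = 1/6 = 1/6
Outlinks = 4
Contribution per link = PR / outlinks
= 1/6 / 4
= 1/24

1/24


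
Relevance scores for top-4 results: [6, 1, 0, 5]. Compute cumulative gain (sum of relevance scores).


Cumulative Gain = sum of relevance scores
Position 1: rel=6, running sum=6
Position 2: rel=1, running sum=7
Position 3: rel=0, running sum=7
Position 4: rel=5, running sum=12
CG = 12

12


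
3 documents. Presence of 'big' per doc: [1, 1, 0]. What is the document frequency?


Checking each document for 'big':
Doc 1: present
Doc 2: present
Doc 3: absent
df = sum of presences = 1 + 1 + 0 = 2

2


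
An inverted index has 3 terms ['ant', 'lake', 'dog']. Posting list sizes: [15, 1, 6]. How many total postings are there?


Summing posting list sizes:
'ant': 15 postings
'lake': 1 postings
'dog': 6 postings
Total = 15 + 1 + 6 = 22

22


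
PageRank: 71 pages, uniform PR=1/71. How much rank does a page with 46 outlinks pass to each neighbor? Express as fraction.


Initial PR = 1/71 = 1/71
Outlinks = 46
Contribution per link = PR / outlinks
= 1/71 / 46
= 1/3266

1/3266


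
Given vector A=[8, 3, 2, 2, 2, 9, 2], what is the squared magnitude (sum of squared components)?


|A|^2 = sum of squared components
A[0]^2 = 8^2 = 64
A[1]^2 = 3^2 = 9
A[2]^2 = 2^2 = 4
A[3]^2 = 2^2 = 4
A[4]^2 = 2^2 = 4
A[5]^2 = 9^2 = 81
A[6]^2 = 2^2 = 4
Sum = 64 + 9 + 4 + 4 + 4 + 81 + 4 = 170

170


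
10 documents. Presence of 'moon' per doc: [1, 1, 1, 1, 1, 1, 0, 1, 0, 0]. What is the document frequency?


Checking each document for 'moon':
Doc 1: present
Doc 2: present
Doc 3: present
Doc 4: present
Doc 5: present
Doc 6: present
Doc 7: absent
Doc 8: present
Doc 9: absent
Doc 10: absent
df = sum of presences = 1 + 1 + 1 + 1 + 1 + 1 + 0 + 1 + 0 + 0 = 7

7


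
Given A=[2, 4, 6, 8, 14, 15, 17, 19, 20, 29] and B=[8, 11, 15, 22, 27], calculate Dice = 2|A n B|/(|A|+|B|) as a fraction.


A intersect B = [8, 15]
|A intersect B| = 2
|A| = 10, |B| = 5
Dice = 2*2 / (10+5)
= 4 / 15 = 4/15

4/15


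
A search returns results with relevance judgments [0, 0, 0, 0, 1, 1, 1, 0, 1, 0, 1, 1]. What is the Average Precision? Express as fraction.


Computing P@k for each relevant position:
Position 1: not relevant
Position 2: not relevant
Position 3: not relevant
Position 4: not relevant
Position 5: relevant, P@5 = 1/5 = 1/5
Position 6: relevant, P@6 = 2/6 = 1/3
Position 7: relevant, P@7 = 3/7 = 3/7
Position 8: not relevant
Position 9: relevant, P@9 = 4/9 = 4/9
Position 10: not relevant
Position 11: relevant, P@11 = 5/11 = 5/11
Position 12: relevant, P@12 = 6/12 = 1/2
Sum of P@k = 1/5 + 1/3 + 3/7 + 4/9 + 5/11 + 1/2 = 16361/6930
AP = 16361/6930 / 6 = 16361/41580

16361/41580


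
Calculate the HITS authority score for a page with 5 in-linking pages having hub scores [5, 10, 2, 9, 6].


Authority = sum of hub scores of in-linkers
In-link 1: hub score = 5
In-link 2: hub score = 10
In-link 3: hub score = 2
In-link 4: hub score = 9
In-link 5: hub score = 6
Authority = 5 + 10 + 2 + 9 + 6 = 32

32


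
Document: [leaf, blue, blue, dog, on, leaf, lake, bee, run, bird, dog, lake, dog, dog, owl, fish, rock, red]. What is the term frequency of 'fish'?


Document has 18 words
Scanning for 'fish':
Found at positions: [15]
Count = 1

1


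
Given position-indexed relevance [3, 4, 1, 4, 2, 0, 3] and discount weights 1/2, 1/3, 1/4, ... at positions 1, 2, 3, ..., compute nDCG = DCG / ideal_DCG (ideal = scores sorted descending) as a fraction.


Position discount weights w_i = 1/(i+1) for i=1..7:
Weights = [1/2, 1/3, 1/4, 1/5, 1/6, 1/7, 1/8]
Actual relevance: [3, 4, 1, 4, 2, 0, 3]
DCG = 3/2 + 4/3 + 1/4 + 4/5 + 2/6 + 0/7 + 3/8 = 551/120
Ideal relevance (sorted desc): [4, 4, 3, 3, 2, 1, 0]
Ideal DCG = 4/2 + 4/3 + 3/4 + 3/5 + 2/6 + 1/7 + 0/8 = 2167/420
nDCG = DCG / ideal_DCG = 551/120 / 2167/420 = 3857/4334

3857/4334


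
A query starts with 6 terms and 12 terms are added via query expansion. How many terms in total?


Original terms: 6
Expansion terms: 12
Total = 6 + 12 = 18

18


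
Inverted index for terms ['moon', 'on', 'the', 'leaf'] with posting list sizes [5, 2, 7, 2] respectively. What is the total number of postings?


Summing posting list sizes:
'moon': 5 postings
'on': 2 postings
'the': 7 postings
'leaf': 2 postings
Total = 5 + 2 + 7 + 2 = 16

16


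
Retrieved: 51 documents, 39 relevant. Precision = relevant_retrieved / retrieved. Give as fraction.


Precision = relevant_retrieved / total_retrieved
= 39 / 51
= 39 / (39 + 12)
= 13/17

13/17


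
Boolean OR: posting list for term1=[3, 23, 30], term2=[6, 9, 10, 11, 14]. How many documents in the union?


Boolean OR: find union of posting lists
term1 docs: [3, 23, 30]
term2 docs: [6, 9, 10, 11, 14]
Union: [3, 6, 9, 10, 11, 14, 23, 30]
|union| = 8

8


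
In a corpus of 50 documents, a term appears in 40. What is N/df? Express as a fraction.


IDF ratio = N / df
= 50 / 40
= 5/4

5/4


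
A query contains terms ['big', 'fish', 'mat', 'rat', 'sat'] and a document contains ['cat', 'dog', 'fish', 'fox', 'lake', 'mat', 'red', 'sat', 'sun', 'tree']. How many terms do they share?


Query terms: ['big', 'fish', 'mat', 'rat', 'sat']
Document terms: ['cat', 'dog', 'fish', 'fox', 'lake', 'mat', 'red', 'sat', 'sun', 'tree']
Common terms: ['fish', 'mat', 'sat']
Overlap count = 3

3


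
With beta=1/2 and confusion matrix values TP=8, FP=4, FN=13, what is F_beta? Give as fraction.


P = TP/(TP+FP) = 8/12 = 2/3
R = TP/(TP+FN) = 8/21 = 8/21
beta^2 = 1/2^2 = 1/4
(1 + beta^2) = 5/4
Numerator = (1+beta^2)*P*R = 20/63
Denominator = beta^2*P + R = 1/6 + 8/21 = 23/42
F_beta = 40/69

40/69


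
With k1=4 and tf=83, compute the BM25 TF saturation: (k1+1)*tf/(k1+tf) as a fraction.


BM25 TF component = (k1+1)*tf / (k1+tf)
k1 = 4, tf = 83
Numerator = (4+1)*83 = 415
Denominator = 4 + 83 = 87
= 415/87 = 415/87

415/87


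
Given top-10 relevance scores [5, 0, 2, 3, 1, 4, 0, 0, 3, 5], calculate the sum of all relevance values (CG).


Cumulative Gain = sum of relevance scores
Position 1: rel=5, running sum=5
Position 2: rel=0, running sum=5
Position 3: rel=2, running sum=7
Position 4: rel=3, running sum=10
Position 5: rel=1, running sum=11
Position 6: rel=4, running sum=15
Position 7: rel=0, running sum=15
Position 8: rel=0, running sum=15
Position 9: rel=3, running sum=18
Position 10: rel=5, running sum=23
CG = 23

23


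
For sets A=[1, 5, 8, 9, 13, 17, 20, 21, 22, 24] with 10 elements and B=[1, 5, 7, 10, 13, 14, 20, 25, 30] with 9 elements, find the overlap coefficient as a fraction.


A intersect B = [1, 5, 13, 20]
|A intersect B| = 4
min(|A|, |B|) = min(10, 9) = 9
Overlap = 4 / 9 = 4/9

4/9


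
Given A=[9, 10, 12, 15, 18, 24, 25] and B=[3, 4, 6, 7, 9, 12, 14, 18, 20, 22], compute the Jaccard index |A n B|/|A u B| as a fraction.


A intersect B = [9, 12, 18]
|A intersect B| = 3
A union B = [3, 4, 6, 7, 9, 10, 12, 14, 15, 18, 20, 22, 24, 25]
|A union B| = 14
Jaccard = 3/14 = 3/14

3/14


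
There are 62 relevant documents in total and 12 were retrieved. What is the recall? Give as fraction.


Recall = retrieved_relevant / total_relevant
= 12 / 62
= 12 / (12 + 50)
= 6/31

6/31


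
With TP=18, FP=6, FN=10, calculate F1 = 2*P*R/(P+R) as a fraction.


F1 = 2 * P * R / (P + R)
P = TP/(TP+FP) = 18/24 = 3/4
R = TP/(TP+FN) = 18/28 = 9/14
2 * P * R = 2 * 3/4 * 9/14 = 27/28
P + R = 3/4 + 9/14 = 39/28
F1 = 27/28 / 39/28 = 9/13

9/13


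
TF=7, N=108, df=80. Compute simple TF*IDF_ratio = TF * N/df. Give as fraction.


TF * (N/df)
= 7 * (108/80)
= 7 * 27/20
= 189/20

189/20


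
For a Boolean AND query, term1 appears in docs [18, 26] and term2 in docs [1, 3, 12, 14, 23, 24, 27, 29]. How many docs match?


Boolean AND: find intersection of posting lists
term1 docs: [18, 26]
term2 docs: [1, 3, 12, 14, 23, 24, 27, 29]
Intersection: []
|intersection| = 0

0


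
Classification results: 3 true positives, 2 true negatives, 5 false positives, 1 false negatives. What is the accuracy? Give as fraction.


Accuracy = (TP + TN) / (TP + TN + FP + FN)
TP + TN = 3 + 2 = 5
Total = 3 + 2 + 5 + 1 = 11
Accuracy = 5 / 11 = 5/11

5/11


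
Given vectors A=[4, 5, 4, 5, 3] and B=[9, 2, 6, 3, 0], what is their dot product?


Dot product = sum of element-wise products
A[0]*B[0] = 4*9 = 36
A[1]*B[1] = 5*2 = 10
A[2]*B[2] = 4*6 = 24
A[3]*B[3] = 5*3 = 15
A[4]*B[4] = 3*0 = 0
Sum = 36 + 10 + 24 + 15 + 0 = 85

85


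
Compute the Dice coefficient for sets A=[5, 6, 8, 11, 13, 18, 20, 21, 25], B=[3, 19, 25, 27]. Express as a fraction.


A intersect B = [25]
|A intersect B| = 1
|A| = 9, |B| = 4
Dice = 2*1 / (9+4)
= 2 / 13 = 2/13

2/13


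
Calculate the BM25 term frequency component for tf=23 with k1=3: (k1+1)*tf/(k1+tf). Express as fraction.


BM25 TF component = (k1+1)*tf / (k1+tf)
k1 = 3, tf = 23
Numerator = (3+1)*23 = 92
Denominator = 3 + 23 = 26
= 92/26 = 46/13

46/13


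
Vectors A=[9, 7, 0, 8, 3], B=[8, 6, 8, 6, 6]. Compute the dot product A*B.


Dot product = sum of element-wise products
A[0]*B[0] = 9*8 = 72
A[1]*B[1] = 7*6 = 42
A[2]*B[2] = 0*8 = 0
A[3]*B[3] = 8*6 = 48
A[4]*B[4] = 3*6 = 18
Sum = 72 + 42 + 0 + 48 + 18 = 180

180


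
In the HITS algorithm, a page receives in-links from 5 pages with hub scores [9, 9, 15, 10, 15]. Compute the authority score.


Authority = sum of hub scores of in-linkers
In-link 1: hub score = 9
In-link 2: hub score = 9
In-link 3: hub score = 15
In-link 4: hub score = 10
In-link 5: hub score = 15
Authority = 9 + 9 + 15 + 10 + 15 = 58

58


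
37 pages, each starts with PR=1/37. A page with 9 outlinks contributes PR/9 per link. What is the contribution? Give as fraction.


Initial PR = 1/37 = 1/37
Outlinks = 9
Contribution per link = PR / outlinks
= 1/37 / 9
= 1/333

1/333


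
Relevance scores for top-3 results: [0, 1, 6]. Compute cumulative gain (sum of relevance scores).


Cumulative Gain = sum of relevance scores
Position 1: rel=0, running sum=0
Position 2: rel=1, running sum=1
Position 3: rel=6, running sum=7
CG = 7

7


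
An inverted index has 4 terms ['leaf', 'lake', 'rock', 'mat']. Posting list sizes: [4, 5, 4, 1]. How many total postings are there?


Summing posting list sizes:
'leaf': 4 postings
'lake': 5 postings
'rock': 4 postings
'mat': 1 postings
Total = 4 + 5 + 4 + 1 = 14

14


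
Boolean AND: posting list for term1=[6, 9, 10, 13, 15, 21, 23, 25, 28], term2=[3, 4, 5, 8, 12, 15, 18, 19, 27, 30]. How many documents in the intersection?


Boolean AND: find intersection of posting lists
term1 docs: [6, 9, 10, 13, 15, 21, 23, 25, 28]
term2 docs: [3, 4, 5, 8, 12, 15, 18, 19, 27, 30]
Intersection: [15]
|intersection| = 1

1


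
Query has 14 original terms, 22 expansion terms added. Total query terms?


Original terms: 14
Expansion terms: 22
Total = 14 + 22 = 36

36


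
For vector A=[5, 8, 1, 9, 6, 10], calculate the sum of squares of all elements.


|A|^2 = sum of squared components
A[0]^2 = 5^2 = 25
A[1]^2 = 8^2 = 64
A[2]^2 = 1^2 = 1
A[3]^2 = 9^2 = 81
A[4]^2 = 6^2 = 36
A[5]^2 = 10^2 = 100
Sum = 25 + 64 + 1 + 81 + 36 + 100 = 307

307


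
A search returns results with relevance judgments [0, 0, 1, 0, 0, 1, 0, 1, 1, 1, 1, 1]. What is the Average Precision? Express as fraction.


Computing P@k for each relevant position:
Position 1: not relevant
Position 2: not relevant
Position 3: relevant, P@3 = 1/3 = 1/3
Position 4: not relevant
Position 5: not relevant
Position 6: relevant, P@6 = 2/6 = 1/3
Position 7: not relevant
Position 8: relevant, P@8 = 3/8 = 3/8
Position 9: relevant, P@9 = 4/9 = 4/9
Position 10: relevant, P@10 = 5/10 = 1/2
Position 11: relevant, P@11 = 6/11 = 6/11
Position 12: relevant, P@12 = 7/12 = 7/12
Sum of P@k = 1/3 + 1/3 + 3/8 + 4/9 + 1/2 + 6/11 + 7/12 = 2467/792
AP = 2467/792 / 7 = 2467/5544

2467/5544
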